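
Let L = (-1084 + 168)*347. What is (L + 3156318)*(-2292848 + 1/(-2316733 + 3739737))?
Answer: -4630576747706795103/711502 ≈ -6.5082e+12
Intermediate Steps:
L = -317852 (L = -916*347 = -317852)
(L + 3156318)*(-2292848 + 1/(-2316733 + 3739737)) = (-317852 + 3156318)*(-2292848 + 1/(-2316733 + 3739737)) = 2838466*(-2292848 + 1/1423004) = 2838466*(-3262731875391/1423004) = -4630576747706795103/711502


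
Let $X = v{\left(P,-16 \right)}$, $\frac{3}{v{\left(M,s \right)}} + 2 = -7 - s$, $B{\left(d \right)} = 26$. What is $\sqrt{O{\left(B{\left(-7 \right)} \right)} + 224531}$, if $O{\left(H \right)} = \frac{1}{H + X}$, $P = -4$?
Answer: $\frac{\sqrt{7684574770}}{185} \approx 473.85$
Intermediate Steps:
$v{\left(M,s \right)} = \frac{3}{-9 - s}$ ($v{\left(M,s \right)} = \frac{3}{-2 - \left(7 + s\right)} = \frac{3}{-9 - s}$)
$X = \frac{3}{7}$ ($X = - \frac{3}{9 - 16} = - \frac{3}{-7} = \left(-3\right) \left(- \frac{1}{7}\right) = \frac{3}{7} \approx 0.42857$)
$O{\left(H \right)} = \frac{1}{\frac{3}{7} + H}$ ($O{\left(H \right)} = \frac{1}{H + \frac{3}{7}} = \frac{1}{\frac{3}{7} + H}$)
$\sqrt{O{\left(B{\left(-7 \right)} \right)} + 224531} = \sqrt{\frac{7}{3 + 7 \cdot 26} + 224531} = \sqrt{\frac{7}{3 + 182} + 224531} = \sqrt{\frac{7}{185} + 224531} = \sqrt{\frac{41538242}{185}} = \frac{\sqrt{7684574770}}{185}$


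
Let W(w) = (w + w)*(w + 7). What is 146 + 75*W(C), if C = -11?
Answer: 6746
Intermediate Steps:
W(w) = 2*w*(7 + w) (W(w) = (2*w)*(7 + w) = 2*w*(7 + w))
146 + 75*W(C) = 146 + 75*(2*(-11)*(7 - 11)) = 146 + 75*(2*(-11)*(-4)) = 146 + 75*88 = 146 + 6600 = 6746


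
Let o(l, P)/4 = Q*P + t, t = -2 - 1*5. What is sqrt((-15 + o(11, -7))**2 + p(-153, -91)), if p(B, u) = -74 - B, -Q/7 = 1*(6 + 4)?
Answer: 2*sqrt(918742) ≈ 1917.0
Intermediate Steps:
Q = -70 (Q = -7*(6 + 4) = -7*10 = -70)
t = -7 (t = -2 - 5 = -7)
o(l, P) = -28 - 280*P (o(l, P) = 4*(-70*P - 7) = 4*(-7 - 70*P) = -28 - 280*P)
sqrt((-15 + o(11, -7))**2 + p(-153, -91)) = sqrt((-15 + (-28 - 280*(-7)))**2 + (-74 - 1*(-153))) = sqrt((-15 + (-28 + 1960))**2 + (-74 + 153)) = sqrt((-15 + 1932)**2 + 79) = sqrt(1917**2 + 79) = sqrt(3674889 + 79) = sqrt(3674968) = 2*sqrt(918742)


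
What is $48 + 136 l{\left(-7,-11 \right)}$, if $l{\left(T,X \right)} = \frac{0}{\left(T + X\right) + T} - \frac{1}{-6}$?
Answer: $\frac{212}{3} \approx 70.667$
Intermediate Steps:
$l{\left(T,X \right)} = \frac{1}{6}$ ($l{\left(T,X \right)} = \frac{0}{X + 2 T} - - \frac{1}{6} = 0 + \frac{1}{6} = \frac{1}{6}$)
$48 + 136 l{\left(-7,-11 \right)} = 48 + 136 \cdot \frac{1}{6} = 48 + \frac{68}{3} = \frac{212}{3}$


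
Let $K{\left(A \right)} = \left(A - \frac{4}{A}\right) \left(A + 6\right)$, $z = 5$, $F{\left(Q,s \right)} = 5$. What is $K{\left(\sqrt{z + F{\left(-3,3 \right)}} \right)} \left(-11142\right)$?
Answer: $-66852 - \frac{200556 \sqrt{10}}{5} \approx -1.9369 \cdot 10^{5}$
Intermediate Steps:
$K{\left(A \right)} = \left(6 + A\right) \left(A - \frac{4}{A}\right)$ ($K{\left(A \right)} = \left(A - \frac{4}{A}\right) \left(6 + A\right) = \left(6 + A\right) \left(A - \frac{4}{A}\right)$)
$K{\left(\sqrt{z + F{\left(-3,3 \right)}} \right)} \left(-11142\right) = \left(-4 + \left(\sqrt{5 + 5}\right)^{2} - \frac{24}{\sqrt{5 + 5}} + 6 \sqrt{5 + 5}\right) \left(-11142\right) = \left(-4 + \left(\sqrt{10}\right)^{2} - \frac{24}{\sqrt{10}} + 6 \sqrt{10}\right) \left(-11142\right) = \left(-4 + 10 - 24 \frac{\sqrt{10}}{10} + 6 \sqrt{10}\right) \left(-11142\right) = \left(-4 + 10 - \frac{12 \sqrt{10}}{5} + 6 \sqrt{10}\right) \left(-11142\right) = \left(6 + \frac{18 \sqrt{10}}{5}\right) \left(-11142\right) = -66852 - \frac{200556 \sqrt{10}}{5}$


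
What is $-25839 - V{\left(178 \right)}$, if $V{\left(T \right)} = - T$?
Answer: $-25661$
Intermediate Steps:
$-25839 - V{\left(178 \right)} = -25839 - \left(-1\right) 178 = -25839 - -178 = -25839 + 178 = -25661$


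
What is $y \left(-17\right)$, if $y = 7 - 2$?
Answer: $-85$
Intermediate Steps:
$y = 5$ ($y = 7 - 2 = 5$)
$y \left(-17\right) = 5 \left(-17\right) = -85$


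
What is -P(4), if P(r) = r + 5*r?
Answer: -24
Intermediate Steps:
P(r) = 6*r
-P(4) = -6*4 = -1*24 = -24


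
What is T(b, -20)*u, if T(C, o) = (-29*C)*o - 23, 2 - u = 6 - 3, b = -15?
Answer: 8723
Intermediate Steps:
u = -1 (u = 2 - (6 - 3) = 2 - 1*3 = 2 - 3 = -1)
T(C, o) = -23 - 29*C*o (T(C, o) = -29*C*o - 23 = -23 - 29*C*o)
T(b, -20)*u = (-23 - 29*(-15)*(-20))*(-1) = (-23 - 8700)*(-1) = -8723*(-1) = 8723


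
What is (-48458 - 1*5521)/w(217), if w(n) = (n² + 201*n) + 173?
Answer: -17993/30293 ≈ -0.59397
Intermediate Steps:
w(n) = 173 + n² + 201*n
(-48458 - 1*5521)/w(217) = (-48458 - 1*5521)/(173 + 217² + 201*217) = (-48458 - 5521)/(173 + 47089 + 43617) = -53979/90879 = -53979*1/90879 = -17993/30293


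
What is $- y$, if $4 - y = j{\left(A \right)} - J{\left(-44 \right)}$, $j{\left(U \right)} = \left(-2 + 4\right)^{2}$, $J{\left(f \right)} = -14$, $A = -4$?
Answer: $14$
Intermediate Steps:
$j{\left(U \right)} = 4$ ($j{\left(U \right)} = 2^{2} = 4$)
$y = -14$ ($y = 4 - \left(4 - -14\right) = 4 - \left(4 + 14\right) = 4 - 18 = -14$)
$- y = \left(-1\right) \left(-14\right) = 14$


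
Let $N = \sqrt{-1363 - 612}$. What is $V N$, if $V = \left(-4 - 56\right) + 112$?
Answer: $260 i \sqrt{79} \approx 2310.9 i$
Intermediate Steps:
$V = 52$ ($V = \left(-4 - 56\right) + 112 = -60 + 112 = 52$)
$N = 5 i \sqrt{79}$ ($N = \sqrt{-1975} = 5 i \sqrt{79} \approx 44.441 i$)
$V N = 52 \cdot 5 i \sqrt{79} = 260 i \sqrt{79}$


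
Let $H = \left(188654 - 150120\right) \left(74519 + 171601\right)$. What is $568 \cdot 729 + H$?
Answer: $9484402152$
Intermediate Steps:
$H = 9483988080$ ($H = 38534 \cdot 246120 = 9483988080$)
$568 \cdot 729 + H = 568 \cdot 729 + 9483988080 = 414072 + 9483988080 = 9484402152$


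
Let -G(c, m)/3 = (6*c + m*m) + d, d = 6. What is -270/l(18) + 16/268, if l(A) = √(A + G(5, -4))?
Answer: 4/67 + 45*I*√138/23 ≈ 0.059702 + 22.984*I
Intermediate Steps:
G(c, m) = -18 - 18*c - 3*m² (G(c, m) = -3*((6*c + m*m) + 6) = -3*((6*c + m²) + 6) = -3*((m² + 6*c) + 6) = -3*(6 + m² + 6*c) = -18 - 18*c - 3*m²)
l(A) = √(-156 + A) (l(A) = √(A + (-18 - 18*5 - 3*(-4)²)) = √(A + (-18 - 90 - 3*16)) = √(A + (-18 - 90 - 48)) = √(A - 156) = √(-156 + A))
-270/l(18) + 16/268 = -270/√(-156 + 18) + 16/268 = -270*(-I*√138/138) + 16*(1/268) = -270*(-I*√138/138) + 4/67 = -(-45)*I*√138/23 + 4/67 = 45*I*√138/23 + 4/67 = 4/67 + 45*I*√138/23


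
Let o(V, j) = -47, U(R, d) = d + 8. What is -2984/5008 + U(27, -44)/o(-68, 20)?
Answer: 5005/29422 ≈ 0.17011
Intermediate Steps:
U(R, d) = 8 + d
-2984/5008 + U(27, -44)/o(-68, 20) = -2984/5008 + (8 - 44)/(-47) = -2984*1/5008 - 36*(-1/47) = -373/626 + 36/47 = 5005/29422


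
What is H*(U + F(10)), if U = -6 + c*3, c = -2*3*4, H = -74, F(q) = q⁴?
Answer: -734228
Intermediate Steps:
c = -24 (c = -6*4 = -24)
U = -78 (U = -6 - 24*3 = -6 - 72 = -78)
H*(U + F(10)) = -74*(-78 + 10⁴) = -74*(-78 + 10000) = -74*9922 = -734228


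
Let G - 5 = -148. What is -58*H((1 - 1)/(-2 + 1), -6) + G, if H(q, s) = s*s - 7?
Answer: -1825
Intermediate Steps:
G = -143 (G = 5 - 148 = -143)
H(q, s) = -7 + s² (H(q, s) = s² - 7 = -7 + s²)
-58*H((1 - 1)/(-2 + 1), -6) + G = -58*(-7 + (-6)²) - 143 = -58*(-7 + 36) - 143 = -58*29 - 143 = -1682 - 143 = -1825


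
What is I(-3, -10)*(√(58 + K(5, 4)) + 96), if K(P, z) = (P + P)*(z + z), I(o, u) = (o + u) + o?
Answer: -1536 - 16*√138 ≈ -1724.0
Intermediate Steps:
I(o, u) = u + 2*o
K(P, z) = 4*P*z (K(P, z) = (2*P)*(2*z) = 4*P*z)
I(-3, -10)*(√(58 + K(5, 4)) + 96) = (-10 + 2*(-3))*(√(58 + 4*5*4) + 96) = (-10 - 6)*(√(58 + 80) + 96) = -16*(√138 + 96) = -16*(96 + √138) = -1536 - 16*√138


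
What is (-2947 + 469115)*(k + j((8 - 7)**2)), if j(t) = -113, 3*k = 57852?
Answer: 8936906728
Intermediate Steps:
k = 19284 (k = (1/3)*57852 = 19284)
(-2947 + 469115)*(k + j((8 - 7)**2)) = (-2947 + 469115)*(19284 - 113) = 466168*19171 = 8936906728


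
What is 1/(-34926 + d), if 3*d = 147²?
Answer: -1/27723 ≈ -3.6071e-5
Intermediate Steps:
d = 7203 (d = (⅓)*147² = (⅓)*21609 = 7203)
1/(-34926 + d) = 1/(-34926 + 7203) = 1/(-27723) = -1/27723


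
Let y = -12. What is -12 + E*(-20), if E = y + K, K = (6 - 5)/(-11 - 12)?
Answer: 5264/23 ≈ 228.87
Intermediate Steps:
K = -1/23 (K = 1/(-23) = 1*(-1/23) = -1/23 ≈ -0.043478)
E = -277/23 (E = -12 - 1/23 = -277/23 ≈ -12.043)
-12 + E*(-20) = -12 - 277/23*(-20) = -12 + 5540/23 = 5264/23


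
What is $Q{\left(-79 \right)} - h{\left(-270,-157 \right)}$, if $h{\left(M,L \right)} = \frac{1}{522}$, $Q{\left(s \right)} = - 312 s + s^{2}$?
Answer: $\frac{16124057}{522} \approx 30889.0$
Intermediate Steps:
$Q{\left(s \right)} = s^{2} - 312 s$
$h{\left(M,L \right)} = \frac{1}{522}$
$Q{\left(-79 \right)} - h{\left(-270,-157 \right)} = - 79 \left(-312 - 79\right) - \frac{1}{522} = \left(-79\right) \left(-391\right) - \frac{1}{522} = 30889 - \frac{1}{522} = \frac{16124057}{522}$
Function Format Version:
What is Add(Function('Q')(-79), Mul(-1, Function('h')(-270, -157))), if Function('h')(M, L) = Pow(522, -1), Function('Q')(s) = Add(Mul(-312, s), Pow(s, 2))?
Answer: Rational(16124057, 522) ≈ 30889.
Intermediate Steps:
Function('Q')(s) = Add(Pow(s, 2), Mul(-312, s))
Function('h')(M, L) = Rational(1, 522)
Add(Function('Q')(-79), Mul(-1, Function('h')(-270, -157))) = Add(Mul(-79, Add(-312, -79)), Mul(-1, Rational(1, 522))) = Add(Mul(-79, -391), Rational(-1, 522)) = Add(30889, Rational(-1, 522)) = Rational(16124057, 522)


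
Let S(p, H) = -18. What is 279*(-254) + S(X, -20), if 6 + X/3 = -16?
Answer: -70884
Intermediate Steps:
X = -66 (X = -18 + 3*(-16) = -18 - 48 = -66)
279*(-254) + S(X, -20) = 279*(-254) - 18 = -70866 - 18 = -70884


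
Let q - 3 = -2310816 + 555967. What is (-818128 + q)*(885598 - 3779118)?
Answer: 7444951728480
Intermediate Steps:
q = -1754846 (q = 3 + (-2310816 + 555967) = 3 - 1754849 = -1754846)
(-818128 + q)*(885598 - 3779118) = (-818128 - 1754846)*(885598 - 3779118) = -2572974*(-2893520) = 7444951728480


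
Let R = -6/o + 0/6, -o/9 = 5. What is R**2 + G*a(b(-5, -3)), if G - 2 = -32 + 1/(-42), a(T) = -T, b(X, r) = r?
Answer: -283669/3150 ≈ -90.054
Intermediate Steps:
o = -45 (o = -9*5 = -45)
R = 2/15 (R = -6/(-45) + 0/6 = -6*(-1/45) + 0*(1/6) = 2/15 + 0 = 2/15 ≈ 0.13333)
G = -1261/42 (G = 2 + (-32 + 1/(-42)) = 2 + (-32 - 1/42) = 2 - 1345/42 = -1261/42 ≈ -30.024)
R**2 + G*a(b(-5, -3)) = (2/15)**2 - (-1261)*(-3)/42 = 4/225 - 1261/42*3 = 4/225 - 1261/14 = -283669/3150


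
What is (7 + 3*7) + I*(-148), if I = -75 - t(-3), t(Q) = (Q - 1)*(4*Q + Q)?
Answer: 20008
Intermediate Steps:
t(Q) = 5*Q*(-1 + Q) (t(Q) = (-1 + Q)*(5*Q) = 5*Q*(-1 + Q))
I = -135 (I = -75 - 5*(-3)*(-1 - 3) = -75 - 5*(-3)*(-4) = -75 - 1*60 = -75 - 60 = -135)
(7 + 3*7) + I*(-148) = (7 + 3*7) - 135*(-148) = (7 + 21) + 19980 = 28 + 19980 = 20008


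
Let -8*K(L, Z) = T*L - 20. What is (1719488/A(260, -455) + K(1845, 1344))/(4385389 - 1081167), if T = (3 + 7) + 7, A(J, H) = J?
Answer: 1401551/1718195440 ≈ 0.00081571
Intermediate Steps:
T = 17 (T = 10 + 7 = 17)
K(L, Z) = 5/2 - 17*L/8 (K(L, Z) = -(17*L - 20)/8 = -(-20 + 17*L)/8 = 5/2 - 17*L/8)
(1719488/A(260, -455) + K(1845, 1344))/(4385389 - 1081167) = (1719488/260 + (5/2 - 17/8*1845))/(4385389 - 1081167) = (1719488*(1/260) + (5/2 - 31365/8))/3304222 = (429872/65 - 31345/8)*(1/3304222) = (1401551/520)*(1/3304222) = 1401551/1718195440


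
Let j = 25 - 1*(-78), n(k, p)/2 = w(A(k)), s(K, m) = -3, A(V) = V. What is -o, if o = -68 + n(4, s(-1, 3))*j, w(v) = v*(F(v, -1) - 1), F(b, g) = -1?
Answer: 1716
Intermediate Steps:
w(v) = -2*v (w(v) = v*(-1 - 1) = v*(-2) = -2*v)
n(k, p) = -4*k (n(k, p) = 2*(-2*k) = -4*k)
j = 103 (j = 25 + 78 = 103)
o = -1716 (o = -68 - 4*4*103 = -68 - 16*103 = -68 - 1648 = -1716)
-o = -1*(-1716) = 1716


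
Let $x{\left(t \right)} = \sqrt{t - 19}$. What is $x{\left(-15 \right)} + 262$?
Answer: $262 + i \sqrt{34} \approx 262.0 + 5.831 i$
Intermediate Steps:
$x{\left(t \right)} = \sqrt{-19 + t}$
$x{\left(-15 \right)} + 262 = \sqrt{-19 - 15} + 262 = \sqrt{-34} + 262 = i \sqrt{34} + 262 = 262 + i \sqrt{34}$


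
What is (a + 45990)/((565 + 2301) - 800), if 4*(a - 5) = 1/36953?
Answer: 6798612941/305379592 ≈ 22.263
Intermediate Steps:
a = 739061/147812 (a = 5 + (¼)/36953 = 5 + (¼)*(1/36953) = 5 + 1/147812 = 739061/147812 ≈ 5.0000)
(a + 45990)/((565 + 2301) - 800) = (739061/147812 + 45990)/((565 + 2301) - 800) = 6798612941/(147812*(2866 - 800)) = (6798612941/147812)/2066 = (6798612941/147812)*(1/2066) = 6798612941/305379592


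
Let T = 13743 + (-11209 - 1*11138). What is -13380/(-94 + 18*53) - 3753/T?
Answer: -621633/41108 ≈ -15.122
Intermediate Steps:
T = -8604 (T = 13743 + (-11209 - 11138) = 13743 - 22347 = -8604)
-13380/(-94 + 18*53) - 3753/T = -13380/(-94 + 18*53) - 3753/(-8604) = -13380/(-94 + 954) - 3753*(-1/8604) = -13380/860 + 417/956 = -13380*1/860 + 417/956 = -669/43 + 417/956 = -621633/41108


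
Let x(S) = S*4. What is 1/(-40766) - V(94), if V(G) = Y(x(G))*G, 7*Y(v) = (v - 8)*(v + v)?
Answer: -1060453458951/285362 ≈ -3.7162e+6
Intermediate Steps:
x(S) = 4*S
Y(v) = 2*v*(-8 + v)/7 (Y(v) = ((v - 8)*(v + v))/7 = ((-8 + v)*(2*v))/7 = (2*v*(-8 + v))/7 = 2*v*(-8 + v)/7)
V(G) = 8*G²*(-8 + 4*G)/7 (V(G) = (2*(4*G)*(-8 + 4*G)/7)*G = (8*G*(-8 + 4*G)/7)*G = 8*G²*(-8 + 4*G)/7)
1/(-40766) - V(94) = 1/(-40766) - 32*94²*(-2 + 94)/7 = -1/40766 - 32*8836*92/7 = -1/40766 - 1*26013184/7 = -1/40766 - 26013184/7 = -1060453458951/285362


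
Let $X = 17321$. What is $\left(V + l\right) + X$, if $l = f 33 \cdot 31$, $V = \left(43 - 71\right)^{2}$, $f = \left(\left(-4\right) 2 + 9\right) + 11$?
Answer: $30381$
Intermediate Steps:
$f = 12$ ($f = \left(-8 + 9\right) + 11 = 1 + 11 = 12$)
$V = 784$ ($V = \left(-28\right)^{2} = 784$)
$l = 12276$ ($l = 12 \cdot 33 \cdot 31 = 396 \cdot 31 = 12276$)
$\left(V + l\right) + X = \left(784 + 12276\right) + 17321 = 13060 + 17321 = 30381$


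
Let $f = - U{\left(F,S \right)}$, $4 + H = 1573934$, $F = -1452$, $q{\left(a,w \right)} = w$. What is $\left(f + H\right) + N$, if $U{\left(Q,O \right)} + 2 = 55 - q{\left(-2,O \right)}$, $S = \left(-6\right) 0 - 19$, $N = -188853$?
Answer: $1385005$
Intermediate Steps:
$S = -19$ ($S = 0 - 19 = -19$)
$H = 1573930$ ($H = -4 + 1573934 = 1573930$)
$U{\left(Q,O \right)} = 53 - O$ ($U{\left(Q,O \right)} = -2 - \left(-55 + O\right) = 53 - O$)
$f = -72$ ($f = - (53 - -19) = - (53 + 19) = \left(-1\right) 72 = -72$)
$\left(f + H\right) + N = \left(-72 + 1573930\right) - 188853 = 1573858 - 188853 = 1385005$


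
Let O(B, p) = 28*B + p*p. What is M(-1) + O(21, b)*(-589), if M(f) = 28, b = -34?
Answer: -1027188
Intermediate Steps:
O(B, p) = p² + 28*B (O(B, p) = 28*B + p² = p² + 28*B)
M(-1) + O(21, b)*(-589) = 28 + ((-34)² + 28*21)*(-589) = 28 + (1156 + 588)*(-589) = 28 + 1744*(-589) = 28 - 1027216 = -1027188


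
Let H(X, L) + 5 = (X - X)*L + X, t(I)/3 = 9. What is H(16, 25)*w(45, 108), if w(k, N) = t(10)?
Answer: 297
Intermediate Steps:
t(I) = 27 (t(I) = 3*9 = 27)
w(k, N) = 27
H(X, L) = -5 + X (H(X, L) = -5 + ((X - X)*L + X) = -5 + (0*L + X) = -5 + (0 + X) = -5 + X)
H(16, 25)*w(45, 108) = (-5 + 16)*27 = 11*27 = 297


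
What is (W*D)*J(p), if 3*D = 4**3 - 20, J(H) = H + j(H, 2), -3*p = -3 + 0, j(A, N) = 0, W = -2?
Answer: -88/3 ≈ -29.333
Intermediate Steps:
p = 1 (p = -(-3 + 0)/3 = -1/3*(-3) = 1)
J(H) = H (J(H) = H + 0 = H)
D = 44/3 (D = (4**3 - 20)/3 = (64 - 20)/3 = (1/3)*44 = 44/3 ≈ 14.667)
(W*D)*J(p) = -2*44/3*1 = -88/3*1 = -88/3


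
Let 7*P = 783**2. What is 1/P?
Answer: 7/613089 ≈ 1.1418e-5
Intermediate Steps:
P = 613089/7 (P = (1/7)*783**2 = (1/7)*613089 = 613089/7 ≈ 87584.)
1/P = 1/(613089/7) = 7/613089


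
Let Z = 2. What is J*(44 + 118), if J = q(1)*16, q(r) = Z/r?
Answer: 5184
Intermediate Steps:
q(r) = 2/r
J = 32 (J = (2/1)*16 = (2*1)*16 = 2*16 = 32)
J*(44 + 118) = 32*(44 + 118) = 32*162 = 5184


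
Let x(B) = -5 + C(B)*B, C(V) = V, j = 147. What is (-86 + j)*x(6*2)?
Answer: 8479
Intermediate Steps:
x(B) = -5 + B**2 (x(B) = -5 + B*B = -5 + B**2)
(-86 + j)*x(6*2) = (-86 + 147)*(-5 + (6*2)**2) = 61*(-5 + 12**2) = 61*(-5 + 144) = 61*139 = 8479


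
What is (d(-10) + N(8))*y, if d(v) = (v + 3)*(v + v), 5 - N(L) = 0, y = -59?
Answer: -8555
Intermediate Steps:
N(L) = 5 (N(L) = 5 - 1*0 = 5 + 0 = 5)
d(v) = 2*v*(3 + v) (d(v) = (3 + v)*(2*v) = 2*v*(3 + v))
(d(-10) + N(8))*y = (2*(-10)*(3 - 10) + 5)*(-59) = (2*(-10)*(-7) + 5)*(-59) = (140 + 5)*(-59) = 145*(-59) = -8555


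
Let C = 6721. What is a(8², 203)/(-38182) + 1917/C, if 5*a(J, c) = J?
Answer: 182772163/641553055 ≈ 0.28489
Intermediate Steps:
a(J, c) = J/5
a(8², 203)/(-38182) + 1917/C = ((⅕)*8²)/(-38182) + 1917/6721 = ((⅕)*64)*(-1/38182) + 1917*(1/6721) = (64/5)*(-1/38182) + 1917/6721 = -32/95455 + 1917/6721 = 182772163/641553055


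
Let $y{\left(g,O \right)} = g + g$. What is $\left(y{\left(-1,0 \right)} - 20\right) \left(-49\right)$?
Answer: $1078$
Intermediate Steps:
$y{\left(g,O \right)} = 2 g$
$\left(y{\left(-1,0 \right)} - 20\right) \left(-49\right) = \left(2 \left(-1\right) - 20\right) \left(-49\right) = \left(-2 - 20\right) \left(-49\right) = \left(-22\right) \left(-49\right) = 1078$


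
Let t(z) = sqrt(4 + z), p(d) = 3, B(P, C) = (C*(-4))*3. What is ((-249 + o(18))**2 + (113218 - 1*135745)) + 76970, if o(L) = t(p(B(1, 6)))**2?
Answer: 113007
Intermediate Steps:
B(P, C) = -12*C (B(P, C) = -4*C*3 = -12*C)
o(L) = 7 (o(L) = (sqrt(4 + 3))**2 = (sqrt(7))**2 = 7)
((-249 + o(18))**2 + (113218 - 1*135745)) + 76970 = ((-249 + 7)**2 + (113218 - 1*135745)) + 76970 = ((-242)**2 + (113218 - 135745)) + 76970 = (58564 - 22527) + 76970 = 36037 + 76970 = 113007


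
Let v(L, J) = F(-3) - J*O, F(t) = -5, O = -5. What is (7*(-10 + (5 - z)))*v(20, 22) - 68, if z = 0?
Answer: -3743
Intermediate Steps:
v(L, J) = -5 + 5*J (v(L, J) = -5 - J*(-5) = -5 - (-5)*J = -5 + 5*J)
(7*(-10 + (5 - z)))*v(20, 22) - 68 = (7*(-10 + (5 - 1*0)))*(-5 + 5*22) - 68 = (7*(-10 + (5 + 0)))*(-5 + 110) - 68 = (7*(-10 + 5))*105 - 68 = (7*(-5))*105 - 68 = -35*105 - 68 = -3675 - 68 = -3743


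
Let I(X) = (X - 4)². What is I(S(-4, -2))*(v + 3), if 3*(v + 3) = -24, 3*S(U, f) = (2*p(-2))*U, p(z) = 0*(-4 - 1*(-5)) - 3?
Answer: -128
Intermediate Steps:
p(z) = -3 (p(z) = 0*(-4 + 5) - 3 = 0*1 - 3 = 0 - 3 = -3)
S(U, f) = -2*U (S(U, f) = ((2*(-3))*U)/3 = (-6*U)/3 = -2*U)
v = -11 (v = -3 + (⅓)*(-24) = -3 - 8 = -11)
I(X) = (-4 + X)²
I(S(-4, -2))*(v + 3) = (-4 - 2*(-4))²*(-11 + 3) = (-4 + 8)²*(-8) = 4²*(-8) = 16*(-8) = -128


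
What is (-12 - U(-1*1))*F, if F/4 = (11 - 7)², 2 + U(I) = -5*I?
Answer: -960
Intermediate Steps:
U(I) = -2 - 5*I
F = 64 (F = 4*(11 - 7)² = 4*4² = 4*16 = 64)
(-12 - U(-1*1))*F = (-12 - (-2 - (-5)))*64 = (-12 - (-2 - 5*(-1)))*64 = (-12 - (-2 + 5))*64 = (-12 - 1*3)*64 = (-12 - 3)*64 = -15*64 = -960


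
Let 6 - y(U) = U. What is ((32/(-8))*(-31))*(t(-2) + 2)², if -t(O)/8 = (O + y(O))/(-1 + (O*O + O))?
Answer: 262384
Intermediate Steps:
y(U) = 6 - U
t(O) = -48/(-1 + O + O²) (t(O) = -8*(O + (6 - O))/(-1 + (O*O + O)) = -48/(-1 + (O² + O)) = -48/(-1 + (O + O²)) = -48/(-1 + O + O²))
((32/(-8))*(-31))*(t(-2) + 2)² = ((32/(-8))*(-31))*(-48/(-1 - 2 + (-2)²) + 2)² = ((32*(-⅛))*(-31))*(-48/(-1 - 2 + 4) + 2)² = (-4*(-31))*(-48/1 + 2)² = 124*(-48*1 + 2)² = 124*(-48 + 2)² = 124*(-46)² = 124*2116 = 262384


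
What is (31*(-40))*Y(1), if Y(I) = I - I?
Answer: 0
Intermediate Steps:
Y(I) = 0
(31*(-40))*Y(1) = (31*(-40))*0 = -1240*0 = 0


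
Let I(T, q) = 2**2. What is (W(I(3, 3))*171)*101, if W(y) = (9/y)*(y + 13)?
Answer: 2642463/4 ≈ 6.6062e+5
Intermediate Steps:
I(T, q) = 4
W(y) = 9*(13 + y)/y (W(y) = (9/y)*(13 + y) = 9*(13 + y)/y)
(W(I(3, 3))*171)*101 = ((9 + 117/4)*171)*101 = ((153/4)*171)*101 = (26163/4)*101 = 2642463/4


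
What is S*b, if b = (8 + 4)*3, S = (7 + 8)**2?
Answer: 8100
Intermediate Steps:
S = 225 (S = 15**2 = 225)
b = 36 (b = 12*3 = 36)
S*b = 225*36 = 8100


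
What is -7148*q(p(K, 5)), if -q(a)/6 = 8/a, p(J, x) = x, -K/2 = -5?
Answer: 343104/5 ≈ 68621.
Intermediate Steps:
K = 10 (K = -2*(-5) = 10)
q(a) = -48/a
-7148*q(p(K, 5)) = -(-343104)/5 = -7148*(-48/5) = 343104/5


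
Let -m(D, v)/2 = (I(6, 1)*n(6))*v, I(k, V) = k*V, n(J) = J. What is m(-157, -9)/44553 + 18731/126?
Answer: 278201297/1871226 ≈ 148.67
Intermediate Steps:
I(k, V) = V*k
m(D, v) = -72*v (m(D, v) = -2*(1*6)*6*v = -2*6*6*v = -72*v)
m(-157, -9)/44553 + 18731/126 = -72*(-9)/44553 + 18731/126 = 648*(1/44553) + 18731*(1/126) = 216/14851 + 18731/126 = 278201297/1871226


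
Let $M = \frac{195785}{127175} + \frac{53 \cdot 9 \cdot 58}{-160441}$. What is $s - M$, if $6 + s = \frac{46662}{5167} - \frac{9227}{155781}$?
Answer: $\frac{5270307893532920056}{3284732829336988545} \approx 1.6045$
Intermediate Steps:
$s = \frac{2391854551}{804920427}$ ($s = -6 + \left(\frac{46662}{5167} - \frac{9227}{155781}\right) = -6 + \frac{7221377113}{804920427} = \frac{2391854551}{804920427} \approx 2.9715$)
$M = \frac{5578703527}{4080816835}$ ($M = 195785 \cdot \frac{1}{127175} + 477 \cdot 58 \left(- \frac{1}{160441}\right) = \frac{39157}{25435} + 27666 \left(- \frac{1}{160441}\right) = \frac{39157}{25435} - \frac{27666}{160441} = \frac{5578703527}{4080816835} \approx 1.3671$)
$s - M = \frac{2391854551}{804920427} - \frac{5578703527}{4080816835} = \frac{5270307893532920056}{3284732829336988545}$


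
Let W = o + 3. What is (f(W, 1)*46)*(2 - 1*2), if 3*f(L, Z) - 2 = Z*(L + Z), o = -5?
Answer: 0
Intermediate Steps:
W = -2 (W = -5 + 3 = -2)
f(L, Z) = ⅔ + Z*(L + Z)/3 (f(L, Z) = ⅔ + (Z*(L + Z))/3 = ⅔ + Z*(L + Z)/3)
(f(W, 1)*46)*(2 - 1*2) = ((⅔ + (⅓)*1² + (⅓)*(-2)*1)*46)*(2 - 1*2) = ((⅔ + (⅓)*1 - ⅔)*46)*(2 - 2) = ((⅔ + ⅓ - ⅔)*46)*0 = ((⅓)*46)*0 = (46/3)*0 = 0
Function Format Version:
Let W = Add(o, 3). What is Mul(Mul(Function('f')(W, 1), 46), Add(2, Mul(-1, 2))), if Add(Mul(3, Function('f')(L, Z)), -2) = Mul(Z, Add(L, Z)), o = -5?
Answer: 0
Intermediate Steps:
W = -2 (W = Add(-5, 3) = -2)
Function('f')(L, Z) = Add(Rational(2, 3), Mul(Rational(1, 3), Z, Add(L, Z))) (Function('f')(L, Z) = Add(Rational(2, 3), Mul(Rational(1, 3), Mul(Z, Add(L, Z)))) = Add(Rational(2, 3), Mul(Rational(1, 3), Z, Add(L, Z))))
Mul(Mul(Function('f')(W, 1), 46), Add(2, Mul(-1, 2))) = Mul(Mul(Add(Rational(2, 3), Mul(Rational(1, 3), Pow(1, 2)), Mul(Rational(1, 3), -2, 1)), 46), Add(2, Mul(-1, 2))) = Mul(Mul(Add(Rational(2, 3), Mul(Rational(1, 3), 1), Rational(-2, 3)), 46), Add(2, -2)) = Mul(Mul(Add(Rational(2, 3), Rational(1, 3), Rational(-2, 3)), 46), 0) = Mul(Mul(Rational(1, 3), 46), 0) = Mul(Rational(46, 3), 0) = 0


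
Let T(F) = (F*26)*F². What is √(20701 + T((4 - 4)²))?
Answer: √20701 ≈ 143.88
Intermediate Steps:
T(F) = 26*F³ (T(F) = (26*F)*F² = 26*F³)
√(20701 + T((4 - 4)²)) = √(20701 + 26*((4 - 4)²)³) = √(20701 + 26*(0²)³) = √(20701 + 26*0³) = √(20701 + 26*0) = √(20701 + 0) = √20701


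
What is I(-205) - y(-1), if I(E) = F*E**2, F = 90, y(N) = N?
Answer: 3782251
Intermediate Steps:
I(E) = 90*E**2
I(-205) - y(-1) = 90*(-205)**2 - 1*(-1) = 90*42025 + 1 = 3782250 + 1 = 3782251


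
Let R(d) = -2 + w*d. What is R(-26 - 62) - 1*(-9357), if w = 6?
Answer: 8827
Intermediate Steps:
R(d) = -2 + 6*d
R(-26 - 62) - 1*(-9357) = (-2 + 6*(-26 - 62)) - 1*(-9357) = (-2 + 6*(-88)) + 9357 = (-2 - 528) + 9357 = -530 + 9357 = 8827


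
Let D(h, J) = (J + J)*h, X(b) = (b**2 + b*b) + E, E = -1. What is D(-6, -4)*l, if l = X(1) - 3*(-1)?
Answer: 192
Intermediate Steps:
X(b) = -1 + 2*b**2 (X(b) = (b**2 + b*b) - 1 = (b**2 + b**2) - 1 = 2*b**2 - 1 = -1 + 2*b**2)
D(h, J) = 2*J*h (D(h, J) = (2*J)*h = 2*J*h)
l = 4 (l = (-1 + 2*1**2) - 3*(-1) = (-1 + 2*1) + 3 = (-1 + 2) + 3 = 1 + 3 = 4)
D(-6, -4)*l = (2*(-4)*(-6))*4 = 48*4 = 192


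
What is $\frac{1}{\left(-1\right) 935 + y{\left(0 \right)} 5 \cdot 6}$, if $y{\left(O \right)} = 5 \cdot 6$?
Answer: $- \frac{1}{35} \approx -0.028571$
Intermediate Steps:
$y{\left(O \right)} = 30$
$\frac{1}{\left(-1\right) 935 + y{\left(0 \right)} 5 \cdot 6} = \frac{1}{\left(-1\right) 935 + 30 \cdot 5 \cdot 6} = \frac{1}{-935 + 150 \cdot 6} = \frac{1}{-935 + 900} = \frac{1}{-35} = - \frac{1}{35}$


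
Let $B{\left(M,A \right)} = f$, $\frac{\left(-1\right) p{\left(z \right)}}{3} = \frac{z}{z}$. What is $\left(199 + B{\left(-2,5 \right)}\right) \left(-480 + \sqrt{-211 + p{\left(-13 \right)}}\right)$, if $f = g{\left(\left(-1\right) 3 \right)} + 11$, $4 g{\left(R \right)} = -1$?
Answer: $-100680 + \frac{839 i \sqrt{214}}{4} \approx -1.0068 \cdot 10^{5} + 3068.4 i$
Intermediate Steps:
$g{\left(R \right)} = - \frac{1}{4}$ ($g{\left(R \right)} = \frac{1}{4} \left(-1\right) = - \frac{1}{4}$)
$p{\left(z \right)} = -3$ ($p{\left(z \right)} = - 3 \frac{z}{z} = \left(-3\right) 1 = -3$)
$f = \frac{43}{4}$ ($f = - \frac{1}{4} + 11 = \frac{43}{4} \approx 10.75$)
$B{\left(M,A \right)} = \frac{43}{4}$
$\left(199 + B{\left(-2,5 \right)}\right) \left(-480 + \sqrt{-211 + p{\left(-13 \right)}}\right) = \left(199 + \frac{43}{4}\right) \left(-480 + \sqrt{-211 - 3}\right) = \frac{839 \left(-480 + \sqrt{-214}\right)}{4} = \frac{839 \left(-480 + i \sqrt{214}\right)}{4} = -100680 + \frac{839 i \sqrt{214}}{4}$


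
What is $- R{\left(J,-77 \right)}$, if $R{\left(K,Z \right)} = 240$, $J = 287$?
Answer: $-240$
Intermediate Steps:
$- R{\left(J,-77 \right)} = \left(-1\right) 240 = -240$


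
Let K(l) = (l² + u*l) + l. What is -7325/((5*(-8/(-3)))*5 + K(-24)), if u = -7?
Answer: -4395/472 ≈ -9.3114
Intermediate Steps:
K(l) = l² - 6*l (K(l) = (l² - 7*l) + l = l² - 6*l)
-7325/((5*(-8/(-3)))*5 + K(-24)) = -7325/((5*(-8/(-3)))*5 - 24*(-6 - 24)) = -7325/((5*(-8*(-⅓)))*5 - 24*(-30)) = -7325/((5*(8/3))*5 + 720) = -7325/((40/3)*5 + 720) = -7325/(200/3 + 720) = -7325/2360/3 = -7325*3/2360 = -4395/472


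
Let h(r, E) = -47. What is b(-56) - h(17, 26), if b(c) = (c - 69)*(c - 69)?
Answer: 15672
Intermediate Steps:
b(c) = (-69 + c)**2 (b(c) = (-69 + c)*(-69 + c) = (-69 + c)**2)
b(-56) - h(17, 26) = (-69 - 56)**2 - 1*(-47) = (-125)**2 + 47 = 15625 + 47 = 15672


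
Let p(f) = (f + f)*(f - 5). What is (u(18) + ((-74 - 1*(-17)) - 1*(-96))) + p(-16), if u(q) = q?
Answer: 729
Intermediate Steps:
p(f) = 2*f*(-5 + f) (p(f) = (2*f)*(-5 + f) = 2*f*(-5 + f))
(u(18) + ((-74 - 1*(-17)) - 1*(-96))) + p(-16) = (18 + ((-74 - 1*(-17)) - 1*(-96))) + 2*(-16)*(-5 - 16) = (18 + ((-74 + 17) + 96)) + 2*(-16)*(-21) = (18 + (-57 + 96)) + 672 = (18 + 39) + 672 = 57 + 672 = 729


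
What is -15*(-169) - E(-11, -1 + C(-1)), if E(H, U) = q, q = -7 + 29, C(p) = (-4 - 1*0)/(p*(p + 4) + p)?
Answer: 2513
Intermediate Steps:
C(p) = -4/(p + p*(4 + p)) (C(p) = (-4 + 0)/(p*(4 + p) + p) = -4/(p + p*(4 + p)))
q = 22
E(H, U) = 22
-15*(-169) - E(-11, -1 + C(-1)) = -15*(-169) - 1*22 = 2535 - 22 = 2513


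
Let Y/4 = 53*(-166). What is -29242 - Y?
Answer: 5950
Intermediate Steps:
Y = -35192 (Y = 4*(53*(-166)) = 4*(-8798) = -35192)
-29242 - Y = -29242 - 1*(-35192) = -29242 + 35192 = 5950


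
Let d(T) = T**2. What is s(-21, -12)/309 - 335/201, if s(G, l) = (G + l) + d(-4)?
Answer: -532/309 ≈ -1.7217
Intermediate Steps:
s(G, l) = 16 + G + l (s(G, l) = (G + l) + (-4)**2 = (G + l) + 16 = 16 + G + l)
s(-21, -12)/309 - 335/201 = (16 - 21 - 12)/309 - 335/201 = -17*1/309 - 335*1/201 = -17/309 - 5/3 = -532/309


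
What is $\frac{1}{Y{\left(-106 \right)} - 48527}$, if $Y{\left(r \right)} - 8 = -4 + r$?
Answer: $- \frac{1}{48629} \approx -2.0564 \cdot 10^{-5}$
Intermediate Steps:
$Y{\left(r \right)} = 4 + r$ ($Y{\left(r \right)} = 8 + \left(-4 + r\right) = 4 + r$)
$\frac{1}{Y{\left(-106 \right)} - 48527} = \frac{1}{\left(4 - 106\right) - 48527} = \frac{1}{-102 - 48527} = \frac{1}{-48629} = - \frac{1}{48629}$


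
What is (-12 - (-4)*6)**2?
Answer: 144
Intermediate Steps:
(-12 - (-4)*6)**2 = (-12 - 4*(-6))**2 = (-12 + 24)**2 = 12**2 = 144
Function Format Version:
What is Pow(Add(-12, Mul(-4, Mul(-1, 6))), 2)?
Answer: 144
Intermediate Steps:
Pow(Add(-12, Mul(-4, Mul(-1, 6))), 2) = Pow(Add(-12, Mul(-4, -6)), 2) = Pow(Add(-12, 24), 2) = Pow(12, 2) = 144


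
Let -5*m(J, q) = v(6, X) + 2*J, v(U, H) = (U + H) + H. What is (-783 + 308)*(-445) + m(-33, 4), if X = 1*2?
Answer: 1056931/5 ≈ 2.1139e+5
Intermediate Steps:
X = 2
v(U, H) = U + 2*H (v(U, H) = (H + U) + H = U + 2*H)
m(J, q) = -2 - 2*J/5 (m(J, q) = -((6 + 2*2) + 2*J)/5 = -((6 + 4) + 2*J)/5 = -(10 + 2*J)/5 = -2 - 2*J/5)
(-783 + 308)*(-445) + m(-33, 4) = (-783 + 308)*(-445) + (-2 - ⅖*(-33)) = -475*(-445) + (-2 + 66/5) = 211375 + 56/5 = 1056931/5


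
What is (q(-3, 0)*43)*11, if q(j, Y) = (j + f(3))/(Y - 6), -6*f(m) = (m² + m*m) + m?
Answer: 6149/12 ≈ 512.42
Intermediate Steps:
f(m) = -m²/3 - m/6 (f(m) = -((m² + m*m) + m)/6 = -((m² + m²) + m)/6 = -(2*m² + m)/6 = -(m + 2*m²)/6 = -m²/3 - m/6)
q(j, Y) = (-7/2 + j)/(-6 + Y) (q(j, Y) = (j - ⅙*3*(1 + 2*3))/(Y - 6) = (j - ⅙*3*(1 + 6))/(-6 + Y) = (j - ⅙*3*7)/(-6 + Y) = (j - 7/2)/(-6 + Y) = (-7/2 + j)/(-6 + Y))
(q(-3, 0)*43)*11 = (((-7/2 - 3)/(-6 + 0))*43)*11 = ((-13/2/(-6))*43)*11 = (-⅙*(-13/2)*43)*11 = ((13/12)*43)*11 = (559/12)*11 = 6149/12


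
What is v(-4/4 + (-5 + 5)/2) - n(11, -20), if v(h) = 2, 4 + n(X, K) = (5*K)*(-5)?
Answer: -494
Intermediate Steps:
n(X, K) = -4 - 25*K (n(X, K) = -4 + (5*K)*(-5) = -4 - 25*K)
v(-4/4 + (-5 + 5)/2) - n(11, -20) = 2 - (-4 - 25*(-20)) = 2 - (-4 + 500) = 2 - 1*496 = 2 - 496 = -494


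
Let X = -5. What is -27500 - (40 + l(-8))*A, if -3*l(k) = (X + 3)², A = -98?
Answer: -71132/3 ≈ -23711.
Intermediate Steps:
l(k) = -4/3 (l(k) = -(-5 + 3)²/3 = -⅓*(-2)² = -⅓*4 = -4/3)
-27500 - (40 + l(-8))*A = -27500 - (40 - 4/3)*(-98) = -27500 - 116*(-98)/3 = -27500 - 1*(-11368/3) = -27500 + 11368/3 = -71132/3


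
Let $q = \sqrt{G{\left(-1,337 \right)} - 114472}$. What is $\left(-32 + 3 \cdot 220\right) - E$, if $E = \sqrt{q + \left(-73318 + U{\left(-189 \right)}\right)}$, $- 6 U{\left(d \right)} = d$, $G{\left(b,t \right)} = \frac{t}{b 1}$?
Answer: $628 - \frac{\sqrt{-293146 + 4 i \sqrt{114809}}}{2} \approx 627.37 - 270.72 i$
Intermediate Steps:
$G{\left(b,t \right)} = \frac{t}{b}$
$U{\left(d \right)} = - \frac{d}{6}$
$q = i \sqrt{114809}$ ($q = \sqrt{\frac{337}{-1} - 114472} = \sqrt{337 \left(-1\right) - 114472} = \sqrt{-337 - 114472} = \sqrt{-114809} = i \sqrt{114809} \approx 338.83 i$)
$E = \sqrt{- \frac{146573}{2} + i \sqrt{114809}}$ ($E = \sqrt{i \sqrt{114809} - \frac{146573}{2}} = \sqrt{- \frac{146573}{2} + i \sqrt{114809}} \approx 0.6258 + 270.72 i$)
$\left(-32 + 3 \cdot 220\right) - E = \left(-32 + 3 \cdot 220\right) - \frac{\sqrt{-293146 + 4 i \sqrt{114809}}}{2} = \left(-32 + 660\right) - \frac{\sqrt{-293146 + 4 i \sqrt{114809}}}{2} = 628 - \frac{\sqrt{-293146 + 4 i \sqrt{114809}}}{2}$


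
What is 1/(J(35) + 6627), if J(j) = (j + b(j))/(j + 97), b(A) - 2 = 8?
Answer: 44/291603 ≈ 0.00015089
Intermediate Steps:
b(A) = 10 (b(A) = 2 + 8 = 10)
J(j) = (10 + j)/(97 + j) (J(j) = (j + 10)/(j + 97) = (10 + j)/(97 + j))
1/(J(35) + 6627) = 1/((10 + 35)/(97 + 35) + 6627) = 1/(45/132 + 6627) = 1/((1/132)*45 + 6627) = 1/(15/44 + 6627) = 1/(291603/44) = 44/291603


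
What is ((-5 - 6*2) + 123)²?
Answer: 11236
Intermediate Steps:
((-5 - 6*2) + 123)² = ((-5 - 12) + 123)² = (-17 + 123)² = 106² = 11236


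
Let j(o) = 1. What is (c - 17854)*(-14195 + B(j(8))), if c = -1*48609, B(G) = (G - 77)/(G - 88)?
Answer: 82074427607/87 ≈ 9.4338e+8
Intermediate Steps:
B(G) = (-77 + G)/(-88 + G)
c = -48609
(c - 17854)*(-14195 + B(j(8))) = (-48609 - 17854)*(-14195 + (-77 + 1)/(-88 + 1)) = -66463*(-14195 - 76/(-87)) = -66463*(-14195 - 1/87*(-76)) = -66463*(-14195 + 76/87) = -66463*(-1234889/87) = 82074427607/87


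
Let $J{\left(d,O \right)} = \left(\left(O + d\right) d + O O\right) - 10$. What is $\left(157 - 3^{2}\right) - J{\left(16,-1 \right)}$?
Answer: $-83$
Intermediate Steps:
$J{\left(d,O \right)} = -10 + O^{2} + d \left(O + d\right)$ ($J{\left(d,O \right)} = \left(d \left(O + d\right) + O^{2}\right) - 10 = \left(O^{2} + d \left(O + d\right)\right) - 10 = -10 + O^{2} + d \left(O + d\right)$)
$\left(157 - 3^{2}\right) - J{\left(16,-1 \right)} = \left(157 - 3^{2}\right) - \left(-10 + \left(-1\right)^{2} + 16^{2} - 16\right) = \left(157 - 9\right) - \left(-10 + 1 + 256 - 16\right) = \left(157 - 9\right) - 231 = 148 - 231 = -83$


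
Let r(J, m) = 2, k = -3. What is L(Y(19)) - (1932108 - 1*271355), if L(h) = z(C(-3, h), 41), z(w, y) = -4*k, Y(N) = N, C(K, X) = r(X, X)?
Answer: -1660741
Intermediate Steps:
C(K, X) = 2
z(w, y) = 12 (z(w, y) = -4*(-3) = 12)
L(h) = 12
L(Y(19)) - (1932108 - 1*271355) = 12 - (1932108 - 1*271355) = 12 - (1932108 - 271355) = 12 - 1*1660753 = 12 - 1660753 = -1660741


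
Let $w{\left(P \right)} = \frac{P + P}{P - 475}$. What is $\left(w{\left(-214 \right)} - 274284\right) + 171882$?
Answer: $- \frac{70554550}{689} \approx -1.024 \cdot 10^{5}$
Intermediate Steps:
$w{\left(P \right)} = \frac{2 P}{-475 + P}$
$\left(w{\left(-214 \right)} - 274284\right) + 171882 = \left(2 \left(-214\right) \frac{1}{-475 - 214} - 274284\right) + 171882 = \left(2 \left(-214\right) \frac{1}{-689} - 274284\right) + 171882 = \left(2 \left(-214\right) \left(- \frac{1}{689}\right) - 274284\right) + 171882 = \left(\frac{428}{689} - 274284\right) + 171882 = - \frac{188981248}{689} + 171882 = - \frac{70554550}{689}$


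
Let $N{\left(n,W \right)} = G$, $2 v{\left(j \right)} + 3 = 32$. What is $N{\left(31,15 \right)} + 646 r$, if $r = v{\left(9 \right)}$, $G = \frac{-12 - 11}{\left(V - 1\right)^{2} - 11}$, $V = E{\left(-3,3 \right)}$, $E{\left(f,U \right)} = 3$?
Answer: $\frac{65592}{7} \approx 9370.3$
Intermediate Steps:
$V = 3$
$v{\left(j \right)} = \frac{29}{2}$ ($v{\left(j \right)} = - \frac{3}{2} + \frac{1}{2} \cdot 32 = - \frac{3}{2} + 16 = \frac{29}{2}$)
$G = \frac{23}{7}$ ($G = \frac{-12 - 11}{\left(3 - 1\right)^{2} - 11} = - \frac{23}{2^{2} - 11} = - \frac{23}{4 - 11} = - \frac{23}{-7} = \left(-23\right) \left(- \frac{1}{7}\right) = \frac{23}{7} \approx 3.2857$)
$N{\left(n,W \right)} = \frac{23}{7}$
$r = \frac{29}{2} \approx 14.5$
$N{\left(31,15 \right)} + 646 r = \frac{23}{7} + 646 \cdot \frac{29}{2} = \frac{23}{7} + 9367 = \frac{65592}{7}$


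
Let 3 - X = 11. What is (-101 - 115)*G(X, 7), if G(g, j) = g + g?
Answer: 3456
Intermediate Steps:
X = -8 (X = 3 - 1*11 = 3 - 11 = -8)
G(g, j) = 2*g
(-101 - 115)*G(X, 7) = (-101 - 115)*(2*(-8)) = -216*(-16) = 3456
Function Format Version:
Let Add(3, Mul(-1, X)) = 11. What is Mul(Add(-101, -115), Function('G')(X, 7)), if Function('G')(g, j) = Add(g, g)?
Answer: 3456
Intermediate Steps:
X = -8 (X = Add(3, Mul(-1, 11)) = Add(3, -11) = -8)
Function('G')(g, j) = Mul(2, g)
Mul(Add(-101, -115), Function('G')(X, 7)) = Mul(Add(-101, -115), Mul(2, -8)) = Mul(-216, -16) = 3456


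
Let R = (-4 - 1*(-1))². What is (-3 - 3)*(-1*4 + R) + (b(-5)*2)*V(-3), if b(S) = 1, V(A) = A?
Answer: -36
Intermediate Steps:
R = 9 (R = (-4 + 1)² = (-3)² = 9)
(-3 - 3)*(-1*4 + R) + (b(-5)*2)*V(-3) = (-3 - 3)*(-1*4 + 9) + (1*2)*(-3) = -6*(-4 + 9) + 2*(-3) = -6*5 - 6 = -30 - 6 = -36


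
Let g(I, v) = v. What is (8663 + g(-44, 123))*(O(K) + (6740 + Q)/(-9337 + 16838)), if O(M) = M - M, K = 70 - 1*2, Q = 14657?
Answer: 187994042/7501 ≈ 25063.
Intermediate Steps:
K = 68 (K = 70 - 2 = 68)
O(M) = 0
(8663 + g(-44, 123))*(O(K) + (6740 + Q)/(-9337 + 16838)) = (8663 + 123)*(0 + (6740 + 14657)/(-9337 + 16838)) = 8786*(0 + 21397/7501) = 8786*(21397/7501) = 187994042/7501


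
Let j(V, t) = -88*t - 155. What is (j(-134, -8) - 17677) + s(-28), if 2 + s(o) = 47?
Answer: -17083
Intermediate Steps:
s(o) = 45 (s(o) = -2 + 47 = 45)
j(V, t) = -155 - 88*t
(j(-134, -8) - 17677) + s(-28) = ((-155 - 88*(-8)) - 17677) + 45 = ((-155 + 704) - 17677) + 45 = (549 - 17677) + 45 = -17128 + 45 = -17083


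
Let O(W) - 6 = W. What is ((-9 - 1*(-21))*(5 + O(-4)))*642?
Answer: 53928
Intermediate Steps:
O(W) = 6 + W
((-9 - 1*(-21))*(5 + O(-4)))*642 = ((-9 - 1*(-21))*(5 + (6 - 4)))*642 = ((-9 + 21)*(5 + 2))*642 = (12*7)*642 = 84*642 = 53928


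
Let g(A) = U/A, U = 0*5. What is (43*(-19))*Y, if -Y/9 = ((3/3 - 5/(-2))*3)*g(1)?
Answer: 0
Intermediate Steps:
U = 0
g(A) = 0 (g(A) = 0/A = 0)
Y = 0 (Y = -9*(3/3 - 5/(-2))*3*0 = -9*(3*(⅓) - 5*(-½))*3*0 = -9*(1 + 5/2)*3*0 = -9*(7/2)*3*0 = -189*0/2 = -9*0 = 0)
(43*(-19))*Y = (43*(-19))*0 = -817*0 = 0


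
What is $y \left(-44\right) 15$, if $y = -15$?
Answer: $9900$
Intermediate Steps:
$y \left(-44\right) 15 = \left(-15\right) \left(-44\right) 15 = 660 \cdot 15 = 9900$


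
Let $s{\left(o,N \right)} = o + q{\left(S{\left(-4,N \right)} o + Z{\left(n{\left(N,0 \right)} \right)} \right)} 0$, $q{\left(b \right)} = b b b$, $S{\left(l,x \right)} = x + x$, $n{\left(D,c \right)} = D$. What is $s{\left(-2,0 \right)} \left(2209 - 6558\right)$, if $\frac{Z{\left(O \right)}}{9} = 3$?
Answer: $8698$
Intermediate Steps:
$S{\left(l,x \right)} = 2 x$
$Z{\left(O \right)} = 27$ ($Z{\left(O \right)} = 9 \cdot 3 = 27$)
$q{\left(b \right)} = b^{3}$ ($q{\left(b \right)} = b^{2} b = b^{3}$)
$s{\left(o,N \right)} = o$ ($s{\left(o,N \right)} = o + \left(2 N o + 27\right)^{3} \cdot 0 = o + \left(27 + 2 N o\right)^{3} \cdot 0 = o + 0 = o$)
$s{\left(-2,0 \right)} \left(2209 - 6558\right) = - 2 \left(2209 - 6558\right) = \left(-2\right) \left(-4349\right) = 8698$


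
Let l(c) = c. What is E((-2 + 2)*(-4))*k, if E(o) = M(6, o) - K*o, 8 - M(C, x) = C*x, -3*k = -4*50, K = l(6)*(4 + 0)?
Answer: 1600/3 ≈ 533.33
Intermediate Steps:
K = 24 (K = 6*(4 + 0) = 6*4 = 24)
k = 200/3 (k = -(-4)*50/3 = -⅓*(-200) = 200/3 ≈ 66.667)
M(C, x) = 8 - C*x
E(o) = 8 - 30*o (E(o) = (8 - 1*6*o) - 24*o = (8 - 6*o) - 24*o = 8 - 30*o)
E((-2 + 2)*(-4))*k = (8 - 30*(-2 + 2)*(-4))*(200/3) = (8 - 0*(-4))*(200/3) = (8 - 30*0)*(200/3) = (8 + 0)*(200/3) = 8*(200/3) = 1600/3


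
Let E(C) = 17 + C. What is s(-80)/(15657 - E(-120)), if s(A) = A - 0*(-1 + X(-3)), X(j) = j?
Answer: -1/197 ≈ -0.0050761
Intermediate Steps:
s(A) = A (s(A) = A - 0*(-1 - 3) = A - 0*(-4) = A - 1*0 = A + 0 = A)
s(-80)/(15657 - E(-120)) = -80/(15657 - (17 - 120)) = -80/(15657 - 1*(-103)) = -80/(15657 + 103) = -80/15760 = -80*1/15760 = -1/197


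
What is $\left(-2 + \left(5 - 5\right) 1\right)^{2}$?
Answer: $4$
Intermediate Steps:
$\left(-2 + \left(5 - 5\right) 1\right)^{2} = \left(-2 + 0 \cdot 1\right)^{2} = \left(-2 + 0\right)^{2} = \left(-2\right)^{2} = 4$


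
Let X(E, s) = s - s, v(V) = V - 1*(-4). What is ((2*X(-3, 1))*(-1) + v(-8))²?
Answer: 16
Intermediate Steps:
v(V) = 4 + V (v(V) = V + 4 = 4 + V)
X(E, s) = 0
((2*X(-3, 1))*(-1) + v(-8))² = ((2*0)*(-1) + (4 - 8))² = (0*(-1) - 4)² = (0 - 4)² = (-4)² = 16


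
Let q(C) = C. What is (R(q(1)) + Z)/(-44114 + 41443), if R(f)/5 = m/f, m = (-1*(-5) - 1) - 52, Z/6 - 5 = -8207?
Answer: 49452/2671 ≈ 18.514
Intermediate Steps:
Z = -49212 (Z = 30 + 6*(-8207) = 30 - 49242 = -49212)
m = -48 (m = (5 - 1) - 52 = 4 - 52 = -48)
R(f) = -240/f (R(f) = 5*(-48/f) = -240/f)
(R(q(1)) + Z)/(-44114 + 41443) = (-240/1 - 49212)/(-44114 + 41443) = (-240*1 - 49212)/(-2671) = (-240 - 49212)*(-1/2671) = -49452*(-1/2671) = 49452/2671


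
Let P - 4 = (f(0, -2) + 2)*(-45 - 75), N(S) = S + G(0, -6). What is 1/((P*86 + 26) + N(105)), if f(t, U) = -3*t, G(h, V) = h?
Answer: -1/20165 ≈ -4.9591e-5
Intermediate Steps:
N(S) = S (N(S) = S + 0 = S)
P = -236 (P = 4 + (-3*0 + 2)*(-45 - 75) = 4 + (0 + 2)*(-120) = 4 + 2*(-120) = 4 - 240 = -236)
1/((P*86 + 26) + N(105)) = 1/((-236*86 + 26) + 105) = 1/((-20296 + 26) + 105) = 1/(-20270 + 105) = 1/(-20165) = -1/20165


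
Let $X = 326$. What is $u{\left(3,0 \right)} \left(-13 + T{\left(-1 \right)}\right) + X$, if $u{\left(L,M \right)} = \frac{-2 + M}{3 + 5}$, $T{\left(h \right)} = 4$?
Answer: $\frac{1313}{4} \approx 328.25$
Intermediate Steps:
$u{\left(L,M \right)} = - \frac{1}{4} + \frac{M}{8}$ ($u{\left(L,M \right)} = \frac{-2 + M}{8} = \left(-2 + M\right) \frac{1}{8} = - \frac{1}{4} + \frac{M}{8}$)
$u{\left(3,0 \right)} \left(-13 + T{\left(-1 \right)}\right) + X = \left(- \frac{1}{4} + \frac{1}{8} \cdot 0\right) \left(-13 + 4\right) + 326 = \left(- \frac{1}{4} + 0\right) \left(-9\right) + 326 = \left(- \frac{1}{4}\right) \left(-9\right) + 326 = \frac{9}{4} + 326 = \frac{1313}{4}$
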